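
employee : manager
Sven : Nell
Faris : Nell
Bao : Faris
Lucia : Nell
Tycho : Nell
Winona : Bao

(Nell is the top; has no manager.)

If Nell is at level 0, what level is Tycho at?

Chain from Tycho up to Nell: Tycho → Nell. That is 1 step up, so Tycho is 1 level below Nell.

1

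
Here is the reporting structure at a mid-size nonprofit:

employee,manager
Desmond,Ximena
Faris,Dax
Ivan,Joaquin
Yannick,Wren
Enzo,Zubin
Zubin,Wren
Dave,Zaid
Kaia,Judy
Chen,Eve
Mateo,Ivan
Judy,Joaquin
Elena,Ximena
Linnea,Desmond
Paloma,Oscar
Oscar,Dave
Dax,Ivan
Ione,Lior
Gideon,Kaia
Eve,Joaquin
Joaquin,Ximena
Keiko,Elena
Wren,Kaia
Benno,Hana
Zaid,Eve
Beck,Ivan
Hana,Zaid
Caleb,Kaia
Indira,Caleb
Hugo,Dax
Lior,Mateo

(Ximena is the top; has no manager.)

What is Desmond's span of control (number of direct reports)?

1

Desmond directly manages Linnea. That is 1 direct report.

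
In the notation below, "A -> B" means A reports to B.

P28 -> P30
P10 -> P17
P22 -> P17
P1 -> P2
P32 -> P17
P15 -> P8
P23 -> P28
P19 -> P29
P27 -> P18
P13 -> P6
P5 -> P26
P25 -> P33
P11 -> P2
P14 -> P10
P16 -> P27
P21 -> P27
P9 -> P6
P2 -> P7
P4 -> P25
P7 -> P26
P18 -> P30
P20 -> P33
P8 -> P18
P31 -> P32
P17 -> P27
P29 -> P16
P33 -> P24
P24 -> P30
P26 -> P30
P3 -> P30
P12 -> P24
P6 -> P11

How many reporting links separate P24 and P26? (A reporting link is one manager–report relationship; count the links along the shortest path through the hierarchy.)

2

P24 is 1 level below P30, and P26 is 1 level below P30 (their lowest common manager). The shortest path runs up from P24 to P30 and back down to P26: 1 + 1 = 2 links.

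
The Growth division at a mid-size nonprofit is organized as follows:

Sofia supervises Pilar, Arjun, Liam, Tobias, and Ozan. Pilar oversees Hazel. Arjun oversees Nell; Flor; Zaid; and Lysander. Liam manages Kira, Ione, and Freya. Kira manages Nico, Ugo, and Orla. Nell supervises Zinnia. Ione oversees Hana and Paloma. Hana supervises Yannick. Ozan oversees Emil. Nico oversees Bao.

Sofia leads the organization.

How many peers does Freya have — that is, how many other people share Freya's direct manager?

Freya reports to Liam. Liam's other direct reports are Kira, Ione — 2 peers.

2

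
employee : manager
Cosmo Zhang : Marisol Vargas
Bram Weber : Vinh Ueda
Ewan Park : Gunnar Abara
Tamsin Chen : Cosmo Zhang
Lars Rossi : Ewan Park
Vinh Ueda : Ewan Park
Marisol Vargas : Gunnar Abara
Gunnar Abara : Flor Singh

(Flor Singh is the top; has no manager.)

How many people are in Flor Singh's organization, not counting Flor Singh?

8

Flor Singh directly manages Gunnar Abara. Under Gunnar Abara: Marisol Vargas, Cosmo Zhang, Tamsin Chen, Ewan Park, Lars Rossi, Vinh Ueda, Bram Weber (7). That's 8 in total.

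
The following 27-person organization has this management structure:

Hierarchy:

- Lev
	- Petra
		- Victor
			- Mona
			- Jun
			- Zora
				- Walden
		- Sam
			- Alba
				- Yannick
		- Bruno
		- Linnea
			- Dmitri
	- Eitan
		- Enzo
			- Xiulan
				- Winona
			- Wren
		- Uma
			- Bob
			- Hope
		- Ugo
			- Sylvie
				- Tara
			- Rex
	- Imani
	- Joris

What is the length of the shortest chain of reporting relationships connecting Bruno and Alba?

3

Bruno is 1 level below Petra, and Alba is 2 levels below Petra (their lowest common manager). The shortest path runs up from Bruno to Petra and back down to Alba: 1 + 2 = 3 links.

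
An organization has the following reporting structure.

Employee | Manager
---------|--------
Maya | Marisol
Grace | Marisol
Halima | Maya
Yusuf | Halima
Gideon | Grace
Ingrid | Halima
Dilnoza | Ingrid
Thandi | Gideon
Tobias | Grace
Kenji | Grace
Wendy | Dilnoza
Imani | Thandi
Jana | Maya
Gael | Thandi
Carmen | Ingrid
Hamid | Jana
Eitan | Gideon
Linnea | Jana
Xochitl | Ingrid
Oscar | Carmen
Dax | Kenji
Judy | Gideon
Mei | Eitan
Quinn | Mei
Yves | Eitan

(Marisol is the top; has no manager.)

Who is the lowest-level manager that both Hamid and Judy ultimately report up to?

Marisol

Hamid's chain of managers is Jana, Maya, Marisol. Judy's chain of managers is Gideon, Grace, Marisol. The first manager that appears in both chains is Marisol.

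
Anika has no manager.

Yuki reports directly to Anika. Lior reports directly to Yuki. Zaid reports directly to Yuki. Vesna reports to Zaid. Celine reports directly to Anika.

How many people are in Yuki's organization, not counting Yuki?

3

Yuki directly manages Lior, Zaid. Lior has no reports. Under Zaid: Vesna (1). So Yuki's organization is 2 direct reports plus everyone under them: 1 + 2 = 3.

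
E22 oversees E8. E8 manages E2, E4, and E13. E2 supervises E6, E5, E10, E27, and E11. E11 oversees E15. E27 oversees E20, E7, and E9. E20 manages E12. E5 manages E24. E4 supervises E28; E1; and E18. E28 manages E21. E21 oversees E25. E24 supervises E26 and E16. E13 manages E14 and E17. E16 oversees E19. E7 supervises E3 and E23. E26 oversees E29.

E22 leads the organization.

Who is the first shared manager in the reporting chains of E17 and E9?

E8

E17's chain of managers is E13, E8, E22. E9's chain of managers is E27, E2, E8, E22. The first manager that appears in both chains is E8.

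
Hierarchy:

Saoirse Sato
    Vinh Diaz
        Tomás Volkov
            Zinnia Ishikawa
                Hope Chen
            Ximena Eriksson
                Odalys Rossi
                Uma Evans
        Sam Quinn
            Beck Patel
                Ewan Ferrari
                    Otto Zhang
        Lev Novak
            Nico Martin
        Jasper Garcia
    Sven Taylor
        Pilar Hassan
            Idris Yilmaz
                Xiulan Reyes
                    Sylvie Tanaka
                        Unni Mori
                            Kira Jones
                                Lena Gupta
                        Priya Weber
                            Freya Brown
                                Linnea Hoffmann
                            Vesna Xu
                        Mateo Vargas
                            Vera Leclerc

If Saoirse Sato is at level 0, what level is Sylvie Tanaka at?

5

Chain from Sylvie Tanaka up to Saoirse Sato: Sylvie Tanaka → Xiulan Reyes → Idris Yilmaz → Pilar Hassan → Sven Taylor → Saoirse Sato. That is 5 steps up, so Sylvie Tanaka is 5 levels below Saoirse Sato.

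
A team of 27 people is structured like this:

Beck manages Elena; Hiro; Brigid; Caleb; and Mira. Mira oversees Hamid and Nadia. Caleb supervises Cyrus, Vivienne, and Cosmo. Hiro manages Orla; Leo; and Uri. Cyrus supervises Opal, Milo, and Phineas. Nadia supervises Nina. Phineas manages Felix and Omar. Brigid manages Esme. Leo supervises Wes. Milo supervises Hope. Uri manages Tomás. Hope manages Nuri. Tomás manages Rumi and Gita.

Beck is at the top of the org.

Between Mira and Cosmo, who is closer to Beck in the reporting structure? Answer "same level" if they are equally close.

Mira is 1 level below Beck; Cosmo is 2. Mira is higher.

Mira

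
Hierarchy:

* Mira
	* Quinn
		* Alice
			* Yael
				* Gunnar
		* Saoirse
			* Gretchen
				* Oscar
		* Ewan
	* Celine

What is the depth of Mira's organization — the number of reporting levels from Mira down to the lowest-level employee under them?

4

The longest chain under Mira runs Mira → Quinn → Saoirse → Gretchen → Oscar, which is 4 levels below Mira.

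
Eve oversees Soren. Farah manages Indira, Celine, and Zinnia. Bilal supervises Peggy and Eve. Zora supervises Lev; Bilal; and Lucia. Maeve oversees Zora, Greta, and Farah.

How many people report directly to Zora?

Zora directly manages Lev, Bilal, Lucia. That is 3 direct reports.

3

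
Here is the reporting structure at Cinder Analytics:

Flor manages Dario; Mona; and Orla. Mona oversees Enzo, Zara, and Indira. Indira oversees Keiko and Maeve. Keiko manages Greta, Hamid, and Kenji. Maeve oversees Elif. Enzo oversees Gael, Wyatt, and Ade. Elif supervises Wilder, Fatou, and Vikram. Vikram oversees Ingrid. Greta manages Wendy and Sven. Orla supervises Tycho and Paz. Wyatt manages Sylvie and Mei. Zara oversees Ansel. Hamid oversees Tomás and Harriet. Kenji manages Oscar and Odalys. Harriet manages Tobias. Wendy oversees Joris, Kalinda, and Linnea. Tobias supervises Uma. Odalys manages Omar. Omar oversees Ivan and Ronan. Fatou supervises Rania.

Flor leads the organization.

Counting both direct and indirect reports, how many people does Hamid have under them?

4

Hamid directly manages Harriet, Tomás. Under Harriet: Tobias, Uma (2). Tomás has no reports. So Hamid's organization is 2 direct reports plus everyone under them: 3 + 1 = 4.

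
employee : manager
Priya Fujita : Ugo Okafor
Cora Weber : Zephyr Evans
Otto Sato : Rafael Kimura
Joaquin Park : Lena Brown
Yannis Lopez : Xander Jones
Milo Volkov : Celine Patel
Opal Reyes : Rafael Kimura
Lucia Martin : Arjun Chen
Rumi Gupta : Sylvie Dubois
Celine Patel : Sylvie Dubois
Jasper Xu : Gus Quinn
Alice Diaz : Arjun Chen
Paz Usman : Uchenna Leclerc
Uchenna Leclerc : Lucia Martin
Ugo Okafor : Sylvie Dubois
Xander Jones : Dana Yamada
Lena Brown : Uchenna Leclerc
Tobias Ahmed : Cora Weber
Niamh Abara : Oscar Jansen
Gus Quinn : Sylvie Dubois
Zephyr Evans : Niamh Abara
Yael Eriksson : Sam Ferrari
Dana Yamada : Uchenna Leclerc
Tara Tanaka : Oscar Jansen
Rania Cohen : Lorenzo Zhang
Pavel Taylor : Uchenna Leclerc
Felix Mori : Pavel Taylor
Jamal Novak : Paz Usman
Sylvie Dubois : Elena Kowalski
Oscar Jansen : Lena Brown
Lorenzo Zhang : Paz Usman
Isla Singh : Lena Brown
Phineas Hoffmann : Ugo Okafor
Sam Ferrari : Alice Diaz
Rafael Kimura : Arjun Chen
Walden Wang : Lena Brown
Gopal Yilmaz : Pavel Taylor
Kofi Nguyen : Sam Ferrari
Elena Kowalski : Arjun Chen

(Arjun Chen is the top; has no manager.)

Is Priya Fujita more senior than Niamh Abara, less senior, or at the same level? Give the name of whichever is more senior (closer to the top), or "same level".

Priya Fujita

Priya Fujita is 4 levels below Arjun Chen; Niamh Abara is 5. Priya Fujita is higher.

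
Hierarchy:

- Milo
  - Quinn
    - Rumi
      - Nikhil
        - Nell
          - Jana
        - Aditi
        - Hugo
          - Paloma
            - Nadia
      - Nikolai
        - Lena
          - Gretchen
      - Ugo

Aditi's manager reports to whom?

Rumi

Aditi reports to Nikhil, and Nikhil reports to Rumi. So Aditi's skip-level manager is Rumi.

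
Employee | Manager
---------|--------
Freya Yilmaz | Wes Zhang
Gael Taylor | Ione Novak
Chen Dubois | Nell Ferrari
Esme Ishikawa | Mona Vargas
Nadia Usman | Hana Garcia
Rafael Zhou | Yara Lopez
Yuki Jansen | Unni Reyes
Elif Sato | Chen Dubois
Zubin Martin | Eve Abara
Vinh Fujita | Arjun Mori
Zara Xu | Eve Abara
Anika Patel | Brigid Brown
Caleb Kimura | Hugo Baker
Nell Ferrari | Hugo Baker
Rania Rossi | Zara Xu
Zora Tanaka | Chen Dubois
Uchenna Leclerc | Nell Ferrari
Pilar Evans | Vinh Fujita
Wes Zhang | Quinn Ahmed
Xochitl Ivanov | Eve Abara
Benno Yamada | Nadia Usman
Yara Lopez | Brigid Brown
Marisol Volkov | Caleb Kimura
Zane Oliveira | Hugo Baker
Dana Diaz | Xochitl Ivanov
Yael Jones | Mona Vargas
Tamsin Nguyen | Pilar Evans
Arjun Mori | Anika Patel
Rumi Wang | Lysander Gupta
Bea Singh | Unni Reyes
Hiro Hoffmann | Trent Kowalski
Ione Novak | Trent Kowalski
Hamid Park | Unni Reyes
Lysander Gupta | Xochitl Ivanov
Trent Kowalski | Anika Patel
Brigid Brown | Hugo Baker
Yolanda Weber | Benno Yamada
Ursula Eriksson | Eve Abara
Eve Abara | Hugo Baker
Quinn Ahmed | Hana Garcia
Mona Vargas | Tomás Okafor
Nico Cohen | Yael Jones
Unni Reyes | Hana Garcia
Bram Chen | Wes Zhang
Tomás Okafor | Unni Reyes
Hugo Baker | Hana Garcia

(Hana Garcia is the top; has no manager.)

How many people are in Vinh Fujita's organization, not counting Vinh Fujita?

Vinh Fujita directly manages Pilar Evans. Under Pilar Evans: Tamsin Nguyen (1). That's 2 in total.

2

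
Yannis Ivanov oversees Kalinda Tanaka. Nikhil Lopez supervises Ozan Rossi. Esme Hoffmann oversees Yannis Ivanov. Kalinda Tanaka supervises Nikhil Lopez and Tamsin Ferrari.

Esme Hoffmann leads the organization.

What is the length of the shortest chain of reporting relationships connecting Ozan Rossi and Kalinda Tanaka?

2

Ozan Rossi is in Kalinda Tanaka's organization: the chain from Ozan Rossi up to Kalinda Tanaka is Ozan Rossi → Nikhil Lopez → Kalinda Tanaka, which is 2 links.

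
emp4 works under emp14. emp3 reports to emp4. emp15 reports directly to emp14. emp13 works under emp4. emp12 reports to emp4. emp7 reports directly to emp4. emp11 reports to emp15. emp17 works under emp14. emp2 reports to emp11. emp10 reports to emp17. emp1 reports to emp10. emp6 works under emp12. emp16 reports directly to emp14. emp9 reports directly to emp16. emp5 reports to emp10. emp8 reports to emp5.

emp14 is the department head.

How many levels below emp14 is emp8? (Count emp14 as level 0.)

Chain from emp8 up to emp14: emp8 → emp5 → emp10 → emp17 → emp14. That is 4 steps up, so emp8 is 4 levels below emp14.

4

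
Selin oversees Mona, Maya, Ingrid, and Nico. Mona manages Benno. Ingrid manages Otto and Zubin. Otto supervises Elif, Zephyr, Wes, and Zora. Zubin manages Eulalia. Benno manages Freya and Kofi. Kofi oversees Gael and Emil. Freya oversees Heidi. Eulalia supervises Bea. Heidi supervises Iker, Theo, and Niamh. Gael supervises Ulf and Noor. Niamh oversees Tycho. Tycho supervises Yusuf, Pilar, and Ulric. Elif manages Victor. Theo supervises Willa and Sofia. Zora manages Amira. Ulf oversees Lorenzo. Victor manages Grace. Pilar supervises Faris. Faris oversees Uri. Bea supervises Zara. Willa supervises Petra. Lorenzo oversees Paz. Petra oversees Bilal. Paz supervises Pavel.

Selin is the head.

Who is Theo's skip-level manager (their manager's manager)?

Freya

Theo reports to Heidi, and Heidi reports to Freya. So Theo's skip-level manager is Freya.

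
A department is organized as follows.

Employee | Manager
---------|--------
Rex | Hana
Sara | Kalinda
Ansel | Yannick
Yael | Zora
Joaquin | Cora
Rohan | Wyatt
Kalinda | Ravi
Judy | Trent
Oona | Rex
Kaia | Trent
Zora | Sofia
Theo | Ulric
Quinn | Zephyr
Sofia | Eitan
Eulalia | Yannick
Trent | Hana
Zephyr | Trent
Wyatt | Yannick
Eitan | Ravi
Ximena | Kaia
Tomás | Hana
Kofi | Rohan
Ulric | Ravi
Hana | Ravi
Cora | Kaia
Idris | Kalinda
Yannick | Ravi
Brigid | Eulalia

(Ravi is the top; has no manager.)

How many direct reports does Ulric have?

Ulric directly manages Theo. That is 1 direct report.

1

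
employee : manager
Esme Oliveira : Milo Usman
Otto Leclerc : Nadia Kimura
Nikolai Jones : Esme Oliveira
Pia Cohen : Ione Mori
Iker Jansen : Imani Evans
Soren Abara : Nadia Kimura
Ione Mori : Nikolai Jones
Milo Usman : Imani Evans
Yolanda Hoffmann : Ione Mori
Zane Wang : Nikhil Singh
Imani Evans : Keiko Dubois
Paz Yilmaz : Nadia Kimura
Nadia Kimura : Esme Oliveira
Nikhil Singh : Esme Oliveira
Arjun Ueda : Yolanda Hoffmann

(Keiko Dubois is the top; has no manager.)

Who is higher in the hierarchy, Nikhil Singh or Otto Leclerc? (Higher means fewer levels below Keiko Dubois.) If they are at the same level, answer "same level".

Nikhil Singh is 4 levels below Keiko Dubois; Otto Leclerc is 5. Nikhil Singh is higher.

Nikhil Singh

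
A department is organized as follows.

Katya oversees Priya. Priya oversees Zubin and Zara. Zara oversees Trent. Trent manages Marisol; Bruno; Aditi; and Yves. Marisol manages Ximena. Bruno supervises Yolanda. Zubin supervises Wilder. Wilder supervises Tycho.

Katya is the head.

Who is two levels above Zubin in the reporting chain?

Katya

Zubin reports to Priya, and Priya reports to Katya. So Zubin's skip-level manager is Katya.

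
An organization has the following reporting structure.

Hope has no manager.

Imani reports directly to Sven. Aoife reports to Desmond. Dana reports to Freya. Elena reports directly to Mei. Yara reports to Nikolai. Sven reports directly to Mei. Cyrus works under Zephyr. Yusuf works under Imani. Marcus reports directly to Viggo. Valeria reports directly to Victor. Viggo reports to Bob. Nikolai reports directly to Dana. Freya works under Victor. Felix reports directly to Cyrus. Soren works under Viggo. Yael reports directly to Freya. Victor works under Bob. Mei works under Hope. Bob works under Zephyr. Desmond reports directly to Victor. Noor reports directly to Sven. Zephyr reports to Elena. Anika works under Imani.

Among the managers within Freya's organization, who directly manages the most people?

Direct-report counts within Freya's organization: Freya has 2; Dana has 1; Nikolai has 1. The largest is 2, held by Freya.

Freya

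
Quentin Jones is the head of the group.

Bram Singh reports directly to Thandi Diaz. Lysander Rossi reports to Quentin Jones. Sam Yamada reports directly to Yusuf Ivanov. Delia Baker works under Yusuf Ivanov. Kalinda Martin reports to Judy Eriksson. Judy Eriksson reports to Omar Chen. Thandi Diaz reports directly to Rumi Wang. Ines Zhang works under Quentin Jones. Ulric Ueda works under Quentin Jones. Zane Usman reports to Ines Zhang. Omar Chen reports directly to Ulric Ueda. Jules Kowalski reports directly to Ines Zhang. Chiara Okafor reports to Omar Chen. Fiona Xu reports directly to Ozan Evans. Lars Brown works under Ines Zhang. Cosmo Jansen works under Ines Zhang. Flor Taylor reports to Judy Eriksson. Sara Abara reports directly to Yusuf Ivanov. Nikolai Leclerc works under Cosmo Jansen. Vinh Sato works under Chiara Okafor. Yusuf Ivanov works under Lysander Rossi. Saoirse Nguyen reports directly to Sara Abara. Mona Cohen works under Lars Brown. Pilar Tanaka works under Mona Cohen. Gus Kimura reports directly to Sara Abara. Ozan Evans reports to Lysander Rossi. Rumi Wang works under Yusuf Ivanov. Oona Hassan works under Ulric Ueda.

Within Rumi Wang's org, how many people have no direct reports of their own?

The only person in Rumi Wang's organization with no one reporting to them is Bram Singh. That is 1.

1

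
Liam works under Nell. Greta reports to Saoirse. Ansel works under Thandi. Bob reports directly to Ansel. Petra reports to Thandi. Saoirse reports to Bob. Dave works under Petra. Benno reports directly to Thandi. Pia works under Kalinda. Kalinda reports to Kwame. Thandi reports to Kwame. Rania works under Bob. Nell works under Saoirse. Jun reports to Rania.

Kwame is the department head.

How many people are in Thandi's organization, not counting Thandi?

11

Thandi directly manages Benno, Ansel, Petra. Benno has no reports. Under Ansel: Bob, Saoirse, Nell, Liam, Greta, Rania, Jun (7). Under Petra: Dave (1). So Thandi's organization is 3 direct reports plus everyone under them: 1 + 8 + 2 = 11.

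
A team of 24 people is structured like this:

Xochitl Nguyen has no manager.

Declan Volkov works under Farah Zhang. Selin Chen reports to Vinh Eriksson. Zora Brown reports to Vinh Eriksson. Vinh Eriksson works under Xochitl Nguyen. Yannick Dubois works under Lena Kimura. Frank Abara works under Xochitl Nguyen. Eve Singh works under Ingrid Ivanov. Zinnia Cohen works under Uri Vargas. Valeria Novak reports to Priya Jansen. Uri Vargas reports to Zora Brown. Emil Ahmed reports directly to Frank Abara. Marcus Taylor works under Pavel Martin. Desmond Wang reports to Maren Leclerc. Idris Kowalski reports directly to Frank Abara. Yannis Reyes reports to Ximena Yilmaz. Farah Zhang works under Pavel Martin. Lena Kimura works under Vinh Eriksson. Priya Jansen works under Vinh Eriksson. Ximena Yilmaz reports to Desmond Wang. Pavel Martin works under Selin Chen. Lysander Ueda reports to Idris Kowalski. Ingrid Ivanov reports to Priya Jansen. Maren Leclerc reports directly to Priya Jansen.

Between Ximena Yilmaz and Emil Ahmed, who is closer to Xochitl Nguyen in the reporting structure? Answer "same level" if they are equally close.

Emil Ahmed

Ximena Yilmaz is 5 levels below Xochitl Nguyen; Emil Ahmed is 2. Emil Ahmed is higher.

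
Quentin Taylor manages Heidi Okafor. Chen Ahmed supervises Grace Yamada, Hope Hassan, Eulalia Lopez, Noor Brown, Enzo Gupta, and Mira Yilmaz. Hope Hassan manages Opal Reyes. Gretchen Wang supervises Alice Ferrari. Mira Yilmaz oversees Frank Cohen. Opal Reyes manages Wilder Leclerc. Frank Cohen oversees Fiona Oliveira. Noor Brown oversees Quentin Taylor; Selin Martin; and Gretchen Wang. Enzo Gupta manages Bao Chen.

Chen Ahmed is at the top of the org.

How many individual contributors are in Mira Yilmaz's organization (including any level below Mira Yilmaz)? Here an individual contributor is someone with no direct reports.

1

The only person in Mira Yilmaz's organization with no one reporting to them is Fiona Oliveira. That is 1.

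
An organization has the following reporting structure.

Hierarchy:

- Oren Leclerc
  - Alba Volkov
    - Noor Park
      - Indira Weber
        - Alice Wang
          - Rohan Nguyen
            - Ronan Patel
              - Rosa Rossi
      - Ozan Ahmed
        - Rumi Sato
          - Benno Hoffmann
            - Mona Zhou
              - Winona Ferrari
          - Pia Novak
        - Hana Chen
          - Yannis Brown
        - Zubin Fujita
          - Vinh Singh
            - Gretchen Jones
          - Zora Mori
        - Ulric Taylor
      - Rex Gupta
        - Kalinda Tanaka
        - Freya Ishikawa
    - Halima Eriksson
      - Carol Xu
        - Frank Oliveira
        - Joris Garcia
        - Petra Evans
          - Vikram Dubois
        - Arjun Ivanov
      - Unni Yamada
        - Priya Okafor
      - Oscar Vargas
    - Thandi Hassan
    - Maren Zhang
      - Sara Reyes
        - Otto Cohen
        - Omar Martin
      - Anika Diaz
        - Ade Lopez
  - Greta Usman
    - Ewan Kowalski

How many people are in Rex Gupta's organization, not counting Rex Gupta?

2

Rex Gupta directly manages Kalinda Tanaka, Freya Ishikawa. Kalinda Tanaka has no reports. Freya Ishikawa has no reports. So Rex Gupta's organization is 2 direct reports plus everyone under them: 1 + 1 = 2.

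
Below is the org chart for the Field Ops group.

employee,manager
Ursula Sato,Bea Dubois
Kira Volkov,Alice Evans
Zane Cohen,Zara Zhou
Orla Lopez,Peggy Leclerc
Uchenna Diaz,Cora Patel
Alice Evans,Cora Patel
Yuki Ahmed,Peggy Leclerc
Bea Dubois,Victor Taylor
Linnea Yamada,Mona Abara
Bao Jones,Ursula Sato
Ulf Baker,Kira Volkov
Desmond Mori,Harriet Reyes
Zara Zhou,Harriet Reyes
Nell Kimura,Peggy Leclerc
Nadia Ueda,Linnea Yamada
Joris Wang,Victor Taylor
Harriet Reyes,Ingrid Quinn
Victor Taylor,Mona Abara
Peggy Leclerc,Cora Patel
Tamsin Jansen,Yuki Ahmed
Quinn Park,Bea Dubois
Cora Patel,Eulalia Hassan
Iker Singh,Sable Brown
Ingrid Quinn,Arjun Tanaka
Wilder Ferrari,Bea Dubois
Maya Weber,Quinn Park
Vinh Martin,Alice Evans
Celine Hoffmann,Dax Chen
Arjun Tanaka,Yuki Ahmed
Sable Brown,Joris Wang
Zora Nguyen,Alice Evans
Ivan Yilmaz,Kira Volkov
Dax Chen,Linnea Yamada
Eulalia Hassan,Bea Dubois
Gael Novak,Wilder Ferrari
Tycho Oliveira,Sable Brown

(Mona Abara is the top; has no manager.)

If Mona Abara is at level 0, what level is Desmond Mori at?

10

Chain from Desmond Mori up to Mona Abara: Desmond Mori → Harriet Reyes → Ingrid Quinn → Arjun Tanaka → Yuki Ahmed → Peggy Leclerc → Cora Patel → Eulalia Hassan → Bea Dubois → Victor Taylor → Mona Abara. That is 10 steps up, so Desmond Mori is 10 levels below Mona Abara.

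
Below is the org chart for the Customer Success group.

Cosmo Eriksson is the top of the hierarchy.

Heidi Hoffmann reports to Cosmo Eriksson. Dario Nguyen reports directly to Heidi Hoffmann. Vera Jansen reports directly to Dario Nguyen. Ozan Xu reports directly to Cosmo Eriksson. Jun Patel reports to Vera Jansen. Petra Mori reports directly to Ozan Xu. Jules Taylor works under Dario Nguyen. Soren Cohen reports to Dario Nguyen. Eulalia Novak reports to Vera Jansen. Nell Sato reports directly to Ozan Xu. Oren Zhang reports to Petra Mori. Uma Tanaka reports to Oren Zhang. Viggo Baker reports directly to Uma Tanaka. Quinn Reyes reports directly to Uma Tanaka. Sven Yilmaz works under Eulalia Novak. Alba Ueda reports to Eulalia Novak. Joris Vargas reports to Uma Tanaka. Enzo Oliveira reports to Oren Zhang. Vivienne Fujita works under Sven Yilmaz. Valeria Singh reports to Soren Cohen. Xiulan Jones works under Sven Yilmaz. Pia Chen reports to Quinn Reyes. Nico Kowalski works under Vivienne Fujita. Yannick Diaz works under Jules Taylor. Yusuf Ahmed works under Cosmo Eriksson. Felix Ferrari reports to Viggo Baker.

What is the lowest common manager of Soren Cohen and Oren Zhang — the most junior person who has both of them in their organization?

Soren Cohen's chain of managers is Dario Nguyen, Heidi Hoffmann, Cosmo Eriksson. Oren Zhang's chain of managers is Petra Mori, Ozan Xu, Cosmo Eriksson. The first manager that appears in both chains is Cosmo Eriksson.

Cosmo Eriksson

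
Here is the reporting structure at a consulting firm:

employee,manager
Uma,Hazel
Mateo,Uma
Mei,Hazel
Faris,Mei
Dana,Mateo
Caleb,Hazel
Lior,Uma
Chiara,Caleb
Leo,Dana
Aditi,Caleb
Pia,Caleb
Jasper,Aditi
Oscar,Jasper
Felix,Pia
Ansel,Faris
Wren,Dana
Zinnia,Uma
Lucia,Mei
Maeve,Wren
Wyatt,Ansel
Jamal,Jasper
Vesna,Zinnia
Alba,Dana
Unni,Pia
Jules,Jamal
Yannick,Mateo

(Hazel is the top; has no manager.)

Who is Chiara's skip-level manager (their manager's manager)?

Hazel

Chiara reports to Caleb, and Caleb reports to Hazel. So Chiara's skip-level manager is Hazel.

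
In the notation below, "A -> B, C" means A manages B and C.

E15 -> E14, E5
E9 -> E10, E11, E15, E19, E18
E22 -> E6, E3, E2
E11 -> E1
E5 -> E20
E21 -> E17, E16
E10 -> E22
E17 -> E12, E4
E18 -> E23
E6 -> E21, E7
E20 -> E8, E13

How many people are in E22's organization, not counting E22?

9

E22 directly manages E6, E3, E2. Under E6: E7, E21, E16, E17, E4, E12 (6). E3 has no reports. E2 has no reports. So E22's organization is 3 direct reports plus everyone under them: 7 + 1 + 1 = 9.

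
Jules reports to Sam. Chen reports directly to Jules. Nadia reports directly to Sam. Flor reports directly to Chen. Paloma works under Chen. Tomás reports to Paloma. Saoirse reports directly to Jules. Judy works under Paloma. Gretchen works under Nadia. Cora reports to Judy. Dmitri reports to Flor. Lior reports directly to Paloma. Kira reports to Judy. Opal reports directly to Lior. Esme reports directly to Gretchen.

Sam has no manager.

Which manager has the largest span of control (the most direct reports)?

Paloma

Direct-report counts: Sam has 2; Nadia has 1; Gretchen has 1; Jules has 2; Chen has 2; Paloma has 3; Lior has 1; Judy has 2; Flor has 1. The largest is 3, held by Paloma.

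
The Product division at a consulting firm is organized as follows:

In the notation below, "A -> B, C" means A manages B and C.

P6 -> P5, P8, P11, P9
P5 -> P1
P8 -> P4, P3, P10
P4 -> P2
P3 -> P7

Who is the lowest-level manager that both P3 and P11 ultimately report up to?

P6

P3's chain of managers is P8, P6. P11's chain of managers is P6. The first manager that appears in both chains is P6.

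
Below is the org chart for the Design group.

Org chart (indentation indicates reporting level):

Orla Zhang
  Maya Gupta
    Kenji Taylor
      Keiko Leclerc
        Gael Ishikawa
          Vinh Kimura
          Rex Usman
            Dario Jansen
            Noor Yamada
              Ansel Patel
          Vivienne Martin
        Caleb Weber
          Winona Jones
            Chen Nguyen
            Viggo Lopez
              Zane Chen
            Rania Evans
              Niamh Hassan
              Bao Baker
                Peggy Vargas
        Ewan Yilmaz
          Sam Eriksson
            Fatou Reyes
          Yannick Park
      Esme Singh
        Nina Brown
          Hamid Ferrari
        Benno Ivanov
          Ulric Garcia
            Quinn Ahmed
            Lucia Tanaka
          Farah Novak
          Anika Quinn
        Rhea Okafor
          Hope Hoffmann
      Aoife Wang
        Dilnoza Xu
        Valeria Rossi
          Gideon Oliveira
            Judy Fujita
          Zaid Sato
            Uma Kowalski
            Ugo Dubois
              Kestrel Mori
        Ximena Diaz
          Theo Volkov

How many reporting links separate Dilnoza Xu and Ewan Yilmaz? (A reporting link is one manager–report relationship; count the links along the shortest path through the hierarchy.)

Dilnoza Xu is 2 levels below Kenji Taylor, and Ewan Yilmaz is 2 levels below Kenji Taylor (their lowest common manager). The shortest path runs up from Dilnoza Xu to Kenji Taylor and back down to Ewan Yilmaz: 2 + 2 = 4 links.

4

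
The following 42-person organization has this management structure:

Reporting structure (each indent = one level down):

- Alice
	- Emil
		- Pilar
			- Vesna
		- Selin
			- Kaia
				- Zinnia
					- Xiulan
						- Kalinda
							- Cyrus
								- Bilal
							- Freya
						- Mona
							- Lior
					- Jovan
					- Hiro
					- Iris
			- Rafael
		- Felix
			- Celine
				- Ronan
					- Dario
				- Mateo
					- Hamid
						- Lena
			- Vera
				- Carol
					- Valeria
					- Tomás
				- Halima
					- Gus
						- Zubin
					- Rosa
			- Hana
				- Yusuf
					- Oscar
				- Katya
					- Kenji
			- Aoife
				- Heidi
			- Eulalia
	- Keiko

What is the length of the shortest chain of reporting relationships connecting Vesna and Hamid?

Vesna is 2 levels below Emil, and Hamid is 4 levels below Emil (their lowest common manager). The shortest path runs up from Vesna to Emil and back down to Hamid: 2 + 4 = 6 links.

6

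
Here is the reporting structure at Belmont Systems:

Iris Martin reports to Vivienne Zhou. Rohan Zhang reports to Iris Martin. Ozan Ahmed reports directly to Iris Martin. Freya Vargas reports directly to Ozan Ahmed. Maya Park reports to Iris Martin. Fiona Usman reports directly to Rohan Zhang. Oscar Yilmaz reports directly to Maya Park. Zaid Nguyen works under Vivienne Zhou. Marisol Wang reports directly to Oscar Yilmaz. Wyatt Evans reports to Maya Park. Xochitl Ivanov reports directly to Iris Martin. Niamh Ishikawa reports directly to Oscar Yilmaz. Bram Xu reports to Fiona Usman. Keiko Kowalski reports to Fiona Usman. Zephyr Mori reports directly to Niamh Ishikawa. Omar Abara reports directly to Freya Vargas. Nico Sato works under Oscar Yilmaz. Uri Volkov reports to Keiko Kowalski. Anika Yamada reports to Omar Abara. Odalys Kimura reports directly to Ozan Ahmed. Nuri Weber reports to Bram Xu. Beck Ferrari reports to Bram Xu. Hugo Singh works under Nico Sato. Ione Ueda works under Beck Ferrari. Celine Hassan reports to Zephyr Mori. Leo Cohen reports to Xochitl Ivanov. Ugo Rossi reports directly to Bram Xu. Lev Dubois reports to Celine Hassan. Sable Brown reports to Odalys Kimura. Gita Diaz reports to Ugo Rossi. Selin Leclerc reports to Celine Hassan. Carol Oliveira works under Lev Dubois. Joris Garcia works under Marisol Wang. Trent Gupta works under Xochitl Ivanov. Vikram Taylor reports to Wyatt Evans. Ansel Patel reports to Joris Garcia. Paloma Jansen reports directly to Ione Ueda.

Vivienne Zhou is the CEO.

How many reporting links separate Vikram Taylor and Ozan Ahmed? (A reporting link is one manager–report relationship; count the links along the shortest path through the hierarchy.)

4

Vikram Taylor is 3 levels below Iris Martin, and Ozan Ahmed is 1 level below Iris Martin (their lowest common manager). The shortest path runs up from Vikram Taylor to Iris Martin and back down to Ozan Ahmed: 3 + 1 = 4 links.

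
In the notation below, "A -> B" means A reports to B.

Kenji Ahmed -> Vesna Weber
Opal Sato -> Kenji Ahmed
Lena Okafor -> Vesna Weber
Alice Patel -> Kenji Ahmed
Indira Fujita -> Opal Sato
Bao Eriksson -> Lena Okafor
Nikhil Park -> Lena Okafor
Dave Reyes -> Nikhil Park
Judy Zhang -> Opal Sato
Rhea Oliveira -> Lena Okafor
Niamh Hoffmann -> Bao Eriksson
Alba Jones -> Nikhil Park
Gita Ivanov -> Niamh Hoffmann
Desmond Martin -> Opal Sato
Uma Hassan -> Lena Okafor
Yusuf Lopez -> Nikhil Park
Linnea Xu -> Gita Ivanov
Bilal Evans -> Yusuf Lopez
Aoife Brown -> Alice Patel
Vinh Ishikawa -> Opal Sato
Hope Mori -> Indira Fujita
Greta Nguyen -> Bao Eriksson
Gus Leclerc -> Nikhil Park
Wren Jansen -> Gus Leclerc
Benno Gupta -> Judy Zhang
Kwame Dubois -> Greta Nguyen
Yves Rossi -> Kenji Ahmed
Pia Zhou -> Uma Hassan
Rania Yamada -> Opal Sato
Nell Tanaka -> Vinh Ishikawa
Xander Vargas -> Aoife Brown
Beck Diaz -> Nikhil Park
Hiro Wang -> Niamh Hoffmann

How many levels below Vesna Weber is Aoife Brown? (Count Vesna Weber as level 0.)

3

Chain from Aoife Brown up to Vesna Weber: Aoife Brown → Alice Patel → Kenji Ahmed → Vesna Weber. That is 3 steps up, so Aoife Brown is 3 levels below Vesna Weber.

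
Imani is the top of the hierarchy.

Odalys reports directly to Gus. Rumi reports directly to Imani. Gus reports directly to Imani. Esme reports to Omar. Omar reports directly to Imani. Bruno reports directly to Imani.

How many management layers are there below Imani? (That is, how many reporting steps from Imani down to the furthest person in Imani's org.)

The longest chain under Imani runs Imani → Gus → Odalys, which is 2 levels below Imani.

2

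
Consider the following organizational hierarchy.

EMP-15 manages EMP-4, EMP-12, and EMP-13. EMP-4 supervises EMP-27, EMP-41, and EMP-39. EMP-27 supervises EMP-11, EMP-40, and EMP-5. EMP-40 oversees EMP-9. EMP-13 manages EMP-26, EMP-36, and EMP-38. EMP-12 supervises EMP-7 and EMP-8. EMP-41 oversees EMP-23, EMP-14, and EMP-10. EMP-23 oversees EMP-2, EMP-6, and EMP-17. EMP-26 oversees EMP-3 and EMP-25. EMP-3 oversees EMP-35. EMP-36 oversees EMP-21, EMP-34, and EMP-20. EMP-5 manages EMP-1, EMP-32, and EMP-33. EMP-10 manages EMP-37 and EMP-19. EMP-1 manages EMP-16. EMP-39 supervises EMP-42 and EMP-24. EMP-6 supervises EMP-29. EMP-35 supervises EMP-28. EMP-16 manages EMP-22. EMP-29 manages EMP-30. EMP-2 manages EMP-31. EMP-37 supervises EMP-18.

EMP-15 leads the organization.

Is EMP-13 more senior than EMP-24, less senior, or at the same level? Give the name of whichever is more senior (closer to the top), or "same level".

EMP-13

EMP-13 is 1 level below EMP-15; EMP-24 is 3. EMP-13 is higher.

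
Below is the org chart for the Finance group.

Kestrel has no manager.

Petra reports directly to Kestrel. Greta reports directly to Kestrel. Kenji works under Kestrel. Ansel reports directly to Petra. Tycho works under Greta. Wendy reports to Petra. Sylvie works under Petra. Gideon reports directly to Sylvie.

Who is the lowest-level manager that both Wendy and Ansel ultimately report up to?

Wendy's chain of managers is Petra, Kestrel. Ansel's chain of managers is Petra, Kestrel. The first manager that appears in both chains is Petra.

Petra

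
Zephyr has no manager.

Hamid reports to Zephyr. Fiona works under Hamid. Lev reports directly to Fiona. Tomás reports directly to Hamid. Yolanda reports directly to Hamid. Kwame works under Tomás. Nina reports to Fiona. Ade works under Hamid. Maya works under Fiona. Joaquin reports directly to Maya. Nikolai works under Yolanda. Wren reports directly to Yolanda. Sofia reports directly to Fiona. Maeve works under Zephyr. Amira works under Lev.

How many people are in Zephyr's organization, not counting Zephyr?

Zephyr directly manages Hamid, Maeve. Under Hamid: Ade, Yolanda, Wren, Nikolai, Tomás, Kwame, Fiona, Sofia, Maya, Joaquin, Nina, Lev, Amira (13). Maeve has no reports. So Zephyr's organization is 2 direct reports plus everyone under them: 14 + 1 = 15.

15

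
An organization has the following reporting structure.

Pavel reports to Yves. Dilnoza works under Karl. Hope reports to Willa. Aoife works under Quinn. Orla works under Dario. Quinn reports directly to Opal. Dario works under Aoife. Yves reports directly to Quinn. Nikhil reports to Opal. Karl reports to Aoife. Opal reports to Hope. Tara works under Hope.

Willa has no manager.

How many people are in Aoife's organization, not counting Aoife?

4

Aoife directly manages Karl, Dario. Under Karl: Dilnoza (1). Under Dario: Orla (1). So Aoife's organization is 2 direct reports plus everyone under them: 2 + 2 = 4.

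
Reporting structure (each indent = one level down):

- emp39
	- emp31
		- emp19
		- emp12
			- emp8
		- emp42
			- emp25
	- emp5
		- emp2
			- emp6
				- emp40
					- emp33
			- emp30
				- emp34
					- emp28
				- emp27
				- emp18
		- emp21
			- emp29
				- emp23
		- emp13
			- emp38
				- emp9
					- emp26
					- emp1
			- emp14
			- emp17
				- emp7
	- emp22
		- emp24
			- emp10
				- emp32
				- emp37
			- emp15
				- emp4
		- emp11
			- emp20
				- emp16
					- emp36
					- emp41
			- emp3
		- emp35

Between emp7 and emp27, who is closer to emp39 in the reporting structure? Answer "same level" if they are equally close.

same level

Both emp7 and emp27 are 4 levels below emp39.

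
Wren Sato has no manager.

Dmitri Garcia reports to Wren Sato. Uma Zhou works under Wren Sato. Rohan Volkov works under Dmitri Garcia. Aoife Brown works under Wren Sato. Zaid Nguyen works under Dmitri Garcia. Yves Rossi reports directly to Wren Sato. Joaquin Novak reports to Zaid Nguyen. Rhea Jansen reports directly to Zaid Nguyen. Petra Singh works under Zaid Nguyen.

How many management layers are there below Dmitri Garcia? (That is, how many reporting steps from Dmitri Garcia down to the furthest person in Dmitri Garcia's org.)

The longest chain under Dmitri Garcia runs Dmitri Garcia → Zaid Nguyen → Petra Singh, which is 2 levels below Dmitri Garcia.

2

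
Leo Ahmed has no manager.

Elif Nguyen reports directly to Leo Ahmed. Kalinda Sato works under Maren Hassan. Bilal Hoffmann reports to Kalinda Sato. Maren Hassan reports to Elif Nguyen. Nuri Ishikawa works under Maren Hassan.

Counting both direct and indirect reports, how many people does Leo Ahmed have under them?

5

Leo Ahmed directly manages Elif Nguyen. Under Elif Nguyen: Maren Hassan, Kalinda Sato, Bilal Hoffmann, Nuri Ishikawa (4). That's 5 in total.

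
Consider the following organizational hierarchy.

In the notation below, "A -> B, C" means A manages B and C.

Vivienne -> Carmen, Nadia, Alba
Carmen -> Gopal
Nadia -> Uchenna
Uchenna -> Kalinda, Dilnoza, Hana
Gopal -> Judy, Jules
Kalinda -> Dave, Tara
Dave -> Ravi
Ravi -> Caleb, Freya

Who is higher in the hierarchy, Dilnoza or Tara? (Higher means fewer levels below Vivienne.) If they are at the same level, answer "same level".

Dilnoza

Dilnoza is 3 levels below Vivienne; Tara is 4. Dilnoza is higher.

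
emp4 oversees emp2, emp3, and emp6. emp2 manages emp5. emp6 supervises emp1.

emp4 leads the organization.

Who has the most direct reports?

Direct-report counts: emp4 has 3; emp6 has 1; emp2 has 1. The largest is 3, held by emp4.

emp4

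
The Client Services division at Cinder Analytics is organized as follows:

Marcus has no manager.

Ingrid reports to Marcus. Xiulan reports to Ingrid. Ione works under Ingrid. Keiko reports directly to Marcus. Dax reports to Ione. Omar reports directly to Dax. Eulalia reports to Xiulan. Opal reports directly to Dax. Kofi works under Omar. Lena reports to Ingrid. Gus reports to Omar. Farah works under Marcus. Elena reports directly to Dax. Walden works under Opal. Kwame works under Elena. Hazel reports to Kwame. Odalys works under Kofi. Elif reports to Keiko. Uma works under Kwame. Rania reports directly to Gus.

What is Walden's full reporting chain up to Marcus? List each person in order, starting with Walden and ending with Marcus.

Walden reports to Opal. Opal reports to Dax. Dax reports to Ione. Ione reports to Ingrid. Ingrid reports to Marcus. Marcus is at the top.

Walden -> Opal -> Dax -> Ione -> Ingrid -> Marcus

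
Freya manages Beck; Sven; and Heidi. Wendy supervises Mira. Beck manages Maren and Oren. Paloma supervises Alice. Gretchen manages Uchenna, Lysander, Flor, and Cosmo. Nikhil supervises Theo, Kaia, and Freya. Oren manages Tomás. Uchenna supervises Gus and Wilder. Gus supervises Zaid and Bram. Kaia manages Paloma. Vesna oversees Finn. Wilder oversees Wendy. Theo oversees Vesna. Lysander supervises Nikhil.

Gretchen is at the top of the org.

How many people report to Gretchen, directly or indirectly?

Gretchen directly manages Uchenna, Lysander, Flor, Cosmo. Under Uchenna: Gus, Zaid, Bram, Wilder, Wendy, Mira (6). Under Lysander: Nikhil, Theo, Vesna, Finn, Kaia, Paloma, Alice, Freya, Sven, Heidi, Beck, Maren, Oren, Tomás (14). Flor has no reports. Cosmo has no reports. So Gretchen's organization is 4 direct reports plus everyone under them: 7 + 15 + 1 + 1 = 24.

24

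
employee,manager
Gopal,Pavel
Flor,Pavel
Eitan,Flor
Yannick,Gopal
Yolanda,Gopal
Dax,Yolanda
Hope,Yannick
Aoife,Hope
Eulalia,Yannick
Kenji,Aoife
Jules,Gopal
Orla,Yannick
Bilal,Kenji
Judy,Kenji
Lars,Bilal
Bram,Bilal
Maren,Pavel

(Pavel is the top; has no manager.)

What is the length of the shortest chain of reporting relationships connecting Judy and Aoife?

2

Judy is in Aoife's organization: the chain from Judy up to Aoife is Judy → Kenji → Aoife, which is 2 links.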